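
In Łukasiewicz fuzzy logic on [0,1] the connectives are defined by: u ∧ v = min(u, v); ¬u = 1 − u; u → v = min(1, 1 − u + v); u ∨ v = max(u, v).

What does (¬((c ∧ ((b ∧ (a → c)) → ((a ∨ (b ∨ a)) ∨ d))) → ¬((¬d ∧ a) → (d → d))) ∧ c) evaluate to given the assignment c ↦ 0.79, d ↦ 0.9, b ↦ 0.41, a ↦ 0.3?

(a → c): min(1, 1 − 0.3 + 0.79) = 1
(b ∧ (a → c)) = min(0.41, 1) = 0.41
(b ∨ a) = max(0.41, 0.3) = 0.41
(a ∨ (b ∨ a)) = max(0.3, 0.41) = 0.41
((a ∨ (b ∨ a)) ∨ d) = max(0.41, 0.9) = 0.9
((b ∧ (a → c)) → ((a ∨ (b ∨ a)) ∨ d)): min(1, 1 − 0.41 + 0.9) = 1
(c ∧ ((b ∧ (a → c)) → ((a ∨ (b ∨ a)) ∨ d))) = min(0.79, 1) = 0.79
¬d: Łukasiewicz ¬ gives 1 − 0.9 = 0.1
(¬d ∧ a) = min(0.1, 0.3) = 0.1
(d → d): min(1, 1 − 0.9 + 0.9) = 1
((¬d ∧ a) → (d → d)): min(1, 1 − 0.1 + 1) = 1
¬((¬d ∧ a) → (d → d)): Łukasiewicz ¬ gives 1 − 1 = 0
((c ∧ ((b ∧ (a → c)) → ((a ∨ (b ∨ a)) ∨ d))) → ¬((¬d ∧ a) → (d → d))): min(1, 1 − 0.79 + 0) = 0.21
¬((c ∧ ((b ∧ (a → c)) → ((a ∨ (b ∨ a)) ∨ d))) → ¬((¬d ∧ a) → (d → d))): Łukasiewicz ¬ gives 1 − 0.21 = 0.79
(¬((c ∧ ((b ∧ (a → c)) → ((a ∨ (b ∨ a)) ∨ d))) → ¬((¬d ∧ a) → (d → d))) ∧ c) = min(0.79, 0.79) = 0.79

0.79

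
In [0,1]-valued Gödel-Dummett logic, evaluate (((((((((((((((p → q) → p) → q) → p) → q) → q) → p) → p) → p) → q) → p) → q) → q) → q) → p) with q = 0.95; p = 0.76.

(p → q): 0.76 ≤ 0.95, so result = 1
((p → q) → p): 1 > 0.76, so result = 0.76
(((p → q) → p) → q): 0.76 ≤ 0.95, so result = 1
((((p → q) → p) → q) → p): 1 > 0.76, so result = 0.76
(((((p → q) → p) → q) → p) → q): 0.76 ≤ 0.95, so result = 1
((((((p → q) → p) → q) → p) → q) → q): 1 > 0.95, so result = 0.95
(((((((p → q) → p) → q) → p) → q) → q) → p): 0.95 > 0.76, so result = 0.76
((((((((p → q) → p) → q) → p) → q) → q) → p) → p): 0.76 ≤ 0.76, so result = 1
(((((((((p → q) → p) → q) → p) → q) → q) → p) → p) → p): 1 > 0.76, so result = 0.76
((((((((((p → q) → p) → q) → p) → q) → q) → p) → p) → p) → q): 0.76 ≤ 0.95, so result = 1
(((((((((((p → q) → p) → q) → p) → q) → q) → p) → p) → p) → q) → p): 1 > 0.76, so result = 0.76
((((((((((((p → q) → p) → q) → p) → q) → q) → p) → p) → p) → q) → p) → q): 0.76 ≤ 0.95, so result = 1
(((((((((((((p → q) → p) → q) → p) → q) → q) → p) → p) → p) → q) → p) → q) → q): 1 > 0.95, so result = 0.95
((((((((((((((p → q) → p) → q) → p) → q) → q) → p) → p) → p) → q) → p) → q) → q) → q): 0.95 ≤ 0.95, so result = 1
(((((((((((((((p → q) → p) → q) → p) → q) → q) → p) → p) → p) → q) → p) → q) → q) → q) → p): 1 > 0.76, so result = 0.76

0.76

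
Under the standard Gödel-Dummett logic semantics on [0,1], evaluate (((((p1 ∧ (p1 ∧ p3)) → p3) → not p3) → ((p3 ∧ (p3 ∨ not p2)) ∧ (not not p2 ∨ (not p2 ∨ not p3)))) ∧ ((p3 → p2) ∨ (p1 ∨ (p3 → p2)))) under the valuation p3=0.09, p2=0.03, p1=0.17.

0.17

(p1 ∧ p3) = min(0.17, 0.09) = 0.09
(p1 ∧ (p1 ∧ p3)) = min(0.17, 0.09) = 0.09
((p1 ∧ (p1 ∧ p3)) → p3): 0.09 ≤ 0.09, so result = 1
not p3: Gödel ¬ of 0.09 = 0 (operand ≠ 0)
(((p1 ∧ (p1 ∧ p3)) → p3) → not p3): 1 > 0, so result = 0
not p2: Gödel ¬ of 0.03 = 0 (operand ≠ 0)
(p3 ∨ not p2) = max(0.09, 0) = 0.09
(p3 ∧ (p3 ∨ not p2)) = min(0.09, 0.09) = 0.09
not p2: Gödel ¬ of 0.03 = 0 (operand ≠ 0)
not not p2: Gödel ¬ of 0 = 1 (operand is 0)
not p2: Gödel ¬ of 0.03 = 0 (operand ≠ 0)
not p3: Gödel ¬ of 0.09 = 0 (operand ≠ 0)
(not p2 ∨ not p3) = max(0, 0) = 0
(not not p2 ∨ (not p2 ∨ not p3)) = max(1, 0) = 1
((p3 ∧ (p3 ∨ not p2)) ∧ (not not p2 ∨ (not p2 ∨ not p3))) = min(0.09, 1) = 0.09
((((p1 ∧ (p1 ∧ p3)) → p3) → not p3) → ((p3 ∧ (p3 ∨ not p2)) ∧ (not not p2 ∨ (not p2 ∨ not p3)))): 0 ≤ 0.09, so result = 1
(p3 → p2): 0.09 > 0.03, so result = 0.03
(p3 → p2): 0.09 > 0.03, so result = 0.03
(p1 ∨ (p3 → p2)) = max(0.17, 0.03) = 0.17
((p3 → p2) ∨ (p1 ∨ (p3 → p2))) = max(0.03, 0.17) = 0.17
(((((p1 ∧ (p1 ∧ p3)) → p3) → not p3) → ((p3 ∧ (p3 ∨ not p2)) ∧ (not not p2 ∨ (not p2 ∨ not p3)))) ∧ ((p3 → p2) ∨ (p1 ∨ (p3 → p2)))) = min(1, 0.17) = 0.17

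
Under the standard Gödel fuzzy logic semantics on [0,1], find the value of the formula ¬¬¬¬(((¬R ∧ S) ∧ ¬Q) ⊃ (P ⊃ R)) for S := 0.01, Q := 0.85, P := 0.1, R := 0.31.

1.00

¬R: Gödel ¬ of 0.31 = 0 (operand ≠ 0)
(¬R ∧ S) = min(0, 0.01) = 0
¬Q: Gödel ¬ of 0.85 = 0 (operand ≠ 0)
((¬R ∧ S) ∧ ¬Q) = min(0, 0) = 0
(P ⊃ R): 0.1 ≤ 0.31, so result = 1
(((¬R ∧ S) ∧ ¬Q) ⊃ (P ⊃ R)): 0 ≤ 1, so result = 1
¬(((¬R ∧ S) ∧ ¬Q) ⊃ (P ⊃ R)): Gödel ¬ of 1 = 0 (operand ≠ 0)
¬¬(((¬R ∧ S) ∧ ¬Q) ⊃ (P ⊃ R)): Gödel ¬ of 0 = 1 (operand is 0)
¬¬¬(((¬R ∧ S) ∧ ¬Q) ⊃ (P ⊃ R)): Gödel ¬ of 1 = 0 (operand ≠ 0)
¬¬¬¬(((¬R ∧ S) ∧ ¬Q) ⊃ (P ⊃ R)): Gödel ¬ of 0 = 1 (operand is 0)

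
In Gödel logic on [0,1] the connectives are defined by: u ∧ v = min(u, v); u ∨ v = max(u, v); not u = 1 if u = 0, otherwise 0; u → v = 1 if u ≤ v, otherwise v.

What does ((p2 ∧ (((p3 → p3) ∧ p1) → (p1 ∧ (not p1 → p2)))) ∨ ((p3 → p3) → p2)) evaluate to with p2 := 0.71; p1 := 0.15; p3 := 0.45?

(p3 → p3): 0.45 ≤ 0.45, so result = 1
((p3 → p3) ∧ p1) = min(1, 0.15) = 0.15
not p1: Gödel ¬ of 0.15 = 0 (operand ≠ 0)
(not p1 → p2): 0 ≤ 0.71, so result = 1
(p1 ∧ (not p1 → p2)) = min(0.15, 1) = 0.15
(((p3 → p3) ∧ p1) → (p1 ∧ (not p1 → p2))): 0.15 ≤ 0.15, so result = 1
(p2 ∧ (((p3 → p3) ∧ p1) → (p1 ∧ (not p1 → p2)))) = min(0.71, 1) = 0.71
(p3 → p3): 0.45 ≤ 0.45, so result = 1
((p3 → p3) → p2): 1 > 0.71, so result = 0.71
((p2 ∧ (((p3 → p3) ∧ p1) → (p1 ∧ (not p1 → p2)))) ∨ ((p3 → p3) → p2)) = max(0.71, 0.71) = 0.71

0.71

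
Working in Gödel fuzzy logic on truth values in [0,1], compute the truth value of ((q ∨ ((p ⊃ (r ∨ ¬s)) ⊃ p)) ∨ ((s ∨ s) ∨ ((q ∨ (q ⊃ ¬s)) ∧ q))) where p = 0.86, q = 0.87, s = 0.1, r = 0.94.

¬s: Gödel ¬ of 0.1 = 0 (operand ≠ 0)
(r ∨ ¬s) = max(0.94, 0) = 0.94
(p ⊃ (r ∨ ¬s)): 0.86 ≤ 0.94, so result = 1
((p ⊃ (r ∨ ¬s)) ⊃ p): 1 > 0.86, so result = 0.86
(q ∨ ((p ⊃ (r ∨ ¬s)) ⊃ p)) = max(0.87, 0.86) = 0.87
(s ∨ s) = max(0.1, 0.1) = 0.1
¬s: Gödel ¬ of 0.1 = 0 (operand ≠ 0)
(q ⊃ ¬s): 0.87 > 0, so result = 0
(q ∨ (q ⊃ ¬s)) = max(0.87, 0) = 0.87
((q ∨ (q ⊃ ¬s)) ∧ q) = min(0.87, 0.87) = 0.87
((s ∨ s) ∨ ((q ∨ (q ⊃ ¬s)) ∧ q)) = max(0.1, 0.87) = 0.87
((q ∨ ((p ⊃ (r ∨ ¬s)) ⊃ p)) ∨ ((s ∨ s) ∨ ((q ∨ (q ⊃ ¬s)) ∧ q))) = max(0.87, 0.87) = 0.87

0.87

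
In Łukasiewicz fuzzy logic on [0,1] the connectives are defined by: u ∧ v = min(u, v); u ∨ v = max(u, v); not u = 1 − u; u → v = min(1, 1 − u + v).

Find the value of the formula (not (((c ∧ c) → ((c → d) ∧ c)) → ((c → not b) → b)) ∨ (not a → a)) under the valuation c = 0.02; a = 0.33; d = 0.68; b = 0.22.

(c ∧ c) = min(0.02, 0.02) = 0.02
(c → d): min(1, 1 − 0.02 + 0.68) = 1
((c → d) ∧ c) = min(1, 0.02) = 0.02
((c ∧ c) → ((c → d) ∧ c)): min(1, 1 − 0.02 + 0.02) = 1
not b: Łukasiewicz ¬ gives 1 − 0.22 = 0.78
(c → not b): min(1, 1 − 0.02 + 0.78) = 1
((c → not b) → b): min(1, 1 − 1 + 0.22) = 0.22
(((c ∧ c) → ((c → d) ∧ c)) → ((c → not b) → b)): min(1, 1 − 1 + 0.22) = 0.22
not (((c ∧ c) → ((c → d) ∧ c)) → ((c → not b) → b)): Łukasiewicz ¬ gives 1 − 0.22 = 0.78
not a: Łukasiewicz ¬ gives 1 − 0.33 = 0.67
(not a → a): min(1, 1 − 0.67 + 0.33) = 0.66
(not (((c ∧ c) → ((c → d) ∧ c)) → ((c → not b) → b)) ∨ (not a → a)) = max(0.78, 0.66) = 0.78

0.78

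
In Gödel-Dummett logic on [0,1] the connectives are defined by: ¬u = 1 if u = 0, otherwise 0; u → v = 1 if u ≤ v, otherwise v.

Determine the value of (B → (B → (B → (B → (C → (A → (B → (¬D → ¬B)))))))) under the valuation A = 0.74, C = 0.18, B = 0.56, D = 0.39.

¬D: Gödel ¬ of 0.39 = 0 (operand ≠ 0)
¬B: Gödel ¬ of 0.56 = 0 (operand ≠ 0)
(¬D → ¬B): 0 ≤ 0, so result = 1
(B → (¬D → ¬B)): 0.56 ≤ 1, so result = 1
(A → (B → (¬D → ¬B))): 0.74 ≤ 1, so result = 1
(C → (A → (B → (¬D → ¬B)))): 0.18 ≤ 1, so result = 1
(B → (C → (A → (B → (¬D → ¬B))))): 0.56 ≤ 1, so result = 1
(B → (B → (C → (A → (B → (¬D → ¬B)))))): 0.56 ≤ 1, so result = 1
(B → (B → (B → (C → (A → (B → (¬D → ¬B))))))): 0.56 ≤ 1, so result = 1
(B → (B → (B → (B → (C → (A → (B → (¬D → ¬B)))))))): 0.56 ≤ 1, so result = 1

1.00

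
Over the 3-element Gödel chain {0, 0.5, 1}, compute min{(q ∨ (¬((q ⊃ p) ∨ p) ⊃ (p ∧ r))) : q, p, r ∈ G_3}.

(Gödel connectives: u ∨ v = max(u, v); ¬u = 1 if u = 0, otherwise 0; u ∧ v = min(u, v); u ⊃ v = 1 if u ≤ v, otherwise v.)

0.50

The minimum is attained at q = 0.5, p = 0, r = 0:
  (q ⊃ p): 0.5 > 0, so result = 0
  ((q ⊃ p) ∨ p) = max(0, 0) = 0
  ¬((q ⊃ p) ∨ p): Gödel ¬ of 0 = 1 (operand is 0)
  (p ∧ r) = min(0, 0) = 0
  (¬((q ⊃ p) ∨ p) ⊃ (p ∧ r)): 1 > 0, so result = 0
  (q ∨ (¬((q ⊃ p) ∨ p) ⊃ (p ∧ r))) = max(0.5, 0) = 0.5
Checking all 27 assignments confirms none give a value below 0.50.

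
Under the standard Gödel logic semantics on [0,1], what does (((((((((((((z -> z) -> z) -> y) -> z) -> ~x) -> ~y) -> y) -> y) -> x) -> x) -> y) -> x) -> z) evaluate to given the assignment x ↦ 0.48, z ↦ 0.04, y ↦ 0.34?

0.04

(z -> z): 0.04 ≤ 0.04, so result = 1
((z -> z) -> z): 1 > 0.04, so result = 0.04
(((z -> z) -> z) -> y): 0.04 ≤ 0.34, so result = 1
((((z -> z) -> z) -> y) -> z): 1 > 0.04, so result = 0.04
~x: Gödel ¬ of 0.48 = 0 (operand ≠ 0)
(((((z -> z) -> z) -> y) -> z) -> ~x): 0.04 > 0, so result = 0
~y: Gödel ¬ of 0.34 = 0 (operand ≠ 0)
((((((z -> z) -> z) -> y) -> z) -> ~x) -> ~y): 0 ≤ 0, so result = 1
(((((((z -> z) -> z) -> y) -> z) -> ~x) -> ~y) -> y): 1 > 0.34, so result = 0.34
((((((((z -> z) -> z) -> y) -> z) -> ~x) -> ~y) -> y) -> y): 0.34 ≤ 0.34, so result = 1
(((((((((z -> z) -> z) -> y) -> z) -> ~x) -> ~y) -> y) -> y) -> x): 1 > 0.48, so result = 0.48
((((((((((z -> z) -> z) -> y) -> z) -> ~x) -> ~y) -> y) -> y) -> x) -> x): 0.48 ≤ 0.48, so result = 1
(((((((((((z -> z) -> z) -> y) -> z) -> ~x) -> ~y) -> y) -> y) -> x) -> x) -> y): 1 > 0.34, so result = 0.34
((((((((((((z -> z) -> z) -> y) -> z) -> ~x) -> ~y) -> y) -> y) -> x) -> x) -> y) -> x): 0.34 ≤ 0.48, so result = 1
(((((((((((((z -> z) -> z) -> y) -> z) -> ~x) -> ~y) -> y) -> y) -> x) -> x) -> y) -> x) -> z): 1 > 0.04, so result = 0.04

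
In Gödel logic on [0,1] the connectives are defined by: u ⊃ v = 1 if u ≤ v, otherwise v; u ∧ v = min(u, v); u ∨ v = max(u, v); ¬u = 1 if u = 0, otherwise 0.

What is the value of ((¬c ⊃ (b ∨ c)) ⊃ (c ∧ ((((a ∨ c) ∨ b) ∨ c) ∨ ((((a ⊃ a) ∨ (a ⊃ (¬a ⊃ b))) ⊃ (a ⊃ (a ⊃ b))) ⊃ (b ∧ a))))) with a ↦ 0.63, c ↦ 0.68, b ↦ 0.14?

0.68

¬c: Gödel ¬ of 0.68 = 0 (operand ≠ 0)
(b ∨ c) = max(0.14, 0.68) = 0.68
(¬c ⊃ (b ∨ c)): 0 ≤ 0.68, so result = 1
(a ∨ c) = max(0.63, 0.68) = 0.68
((a ∨ c) ∨ b) = max(0.68, 0.14) = 0.68
(((a ∨ c) ∨ b) ∨ c) = max(0.68, 0.68) = 0.68
(a ⊃ a): 0.63 ≤ 0.63, so result = 1
¬a: Gödel ¬ of 0.63 = 0 (operand ≠ 0)
(¬a ⊃ b): 0 ≤ 0.14, so result = 1
(a ⊃ (¬a ⊃ b)): 0.63 ≤ 1, so result = 1
((a ⊃ a) ∨ (a ⊃ (¬a ⊃ b))) = max(1, 1) = 1
(a ⊃ b): 0.63 > 0.14, so result = 0.14
(a ⊃ (a ⊃ b)): 0.63 > 0.14, so result = 0.14
(((a ⊃ a) ∨ (a ⊃ (¬a ⊃ b))) ⊃ (a ⊃ (a ⊃ b))): 1 > 0.14, so result = 0.14
(b ∧ a) = min(0.14, 0.63) = 0.14
((((a ⊃ a) ∨ (a ⊃ (¬a ⊃ b))) ⊃ (a ⊃ (a ⊃ b))) ⊃ (b ∧ a)): 0.14 ≤ 0.14, so result = 1
((((a ∨ c) ∨ b) ∨ c) ∨ ((((a ⊃ a) ∨ (a ⊃ (¬a ⊃ b))) ⊃ (a ⊃ (a ⊃ b))) ⊃ (b ∧ a))) = max(0.68, 1) = 1
(c ∧ ((((a ∨ c) ∨ b) ∨ c) ∨ ((((a ⊃ a) ∨ (a ⊃ (¬a ⊃ b))) ⊃ (a ⊃ (a ⊃ b))) ⊃ (b ∧ a)))) = min(0.68, 1) = 0.68
((¬c ⊃ (b ∨ c)) ⊃ (c ∧ ((((a ∨ c) ∨ b) ∨ c) ∨ ((((a ⊃ a) ∨ (a ⊃ (¬a ⊃ b))) ⊃ (a ⊃ (a ⊃ b))) ⊃ (b ∧ a))))): 1 > 0.68, so result = 0.68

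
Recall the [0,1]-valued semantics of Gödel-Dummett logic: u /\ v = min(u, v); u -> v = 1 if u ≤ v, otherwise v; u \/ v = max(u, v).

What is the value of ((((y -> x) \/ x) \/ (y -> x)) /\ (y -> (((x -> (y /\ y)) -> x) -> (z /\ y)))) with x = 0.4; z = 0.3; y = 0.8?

(y -> x): 0.8 > 0.4, so result = 0.4
((y -> x) \/ x) = max(0.4, 0.4) = 0.4
(y -> x): 0.8 > 0.4, so result = 0.4
(((y -> x) \/ x) \/ (y -> x)) = max(0.4, 0.4) = 0.4
(y /\ y) = min(0.8, 0.8) = 0.8
(x -> (y /\ y)): 0.4 ≤ 0.8, so result = 1
((x -> (y /\ y)) -> x): 1 > 0.4, so result = 0.4
(z /\ y) = min(0.3, 0.8) = 0.3
(((x -> (y /\ y)) -> x) -> (z /\ y)): 0.4 > 0.3, so result = 0.3
(y -> (((x -> (y /\ y)) -> x) -> (z /\ y))): 0.8 > 0.3, so result = 0.3
((((y -> x) \/ x) \/ (y -> x)) /\ (y -> (((x -> (y /\ y)) -> x) -> (z /\ y)))) = min(0.4, 0.3) = 0.3

0.30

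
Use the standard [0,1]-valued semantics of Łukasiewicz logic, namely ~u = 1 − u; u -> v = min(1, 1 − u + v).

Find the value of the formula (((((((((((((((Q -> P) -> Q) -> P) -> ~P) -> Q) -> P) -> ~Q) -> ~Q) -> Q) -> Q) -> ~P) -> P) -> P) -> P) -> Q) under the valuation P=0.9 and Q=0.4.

0.40

(Q -> P): min(1, 1 − 0.4 + 0.9) = 1
((Q -> P) -> Q): min(1, 1 − 1 + 0.4) = 0.4
(((Q -> P) -> Q) -> P): min(1, 1 − 0.4 + 0.9) = 1
~P: Łukasiewicz ¬ gives 1 − 0.9 = 0.1
((((Q -> P) -> Q) -> P) -> ~P): min(1, 1 − 1 + 0.1) = 0.1
(((((Q -> P) -> Q) -> P) -> ~P) -> Q): min(1, 1 − 0.1 + 0.4) = 1
((((((Q -> P) -> Q) -> P) -> ~P) -> Q) -> P): min(1, 1 − 1 + 0.9) = 0.9
~Q: Łukasiewicz ¬ gives 1 − 0.4 = 0.6
(((((((Q -> P) -> Q) -> P) -> ~P) -> Q) -> P) -> ~Q): min(1, 1 − 0.9 + 0.6) = 0.7
~Q: Łukasiewicz ¬ gives 1 − 0.4 = 0.6
((((((((Q -> P) -> Q) -> P) -> ~P) -> Q) -> P) -> ~Q) -> ~Q): min(1, 1 − 0.7 + 0.6) = 0.9
(((((((((Q -> P) -> Q) -> P) -> ~P) -> Q) -> P) -> ~Q) -> ~Q) -> Q): min(1, 1 − 0.9 + 0.4) = 0.5
((((((((((Q -> P) -> Q) -> P) -> ~P) -> Q) -> P) -> ~Q) -> ~Q) -> Q) -> Q): min(1, 1 − 0.5 + 0.4) = 0.9
~P: Łukasiewicz ¬ gives 1 − 0.9 = 0.1
(((((((((((Q -> P) -> Q) -> P) -> ~P) -> Q) -> P) -> ~Q) -> ~Q) -> Q) -> Q) -> ~P): min(1, 1 − 0.9 + 0.1) = 0.2
((((((((((((Q -> P) -> Q) -> P) -> ~P) -> Q) -> P) -> ~Q) -> ~Q) -> Q) -> Q) -> ~P) -> P): min(1, 1 − 0.2 + 0.9) = 1
(((((((((((((Q -> P) -> Q) -> P) -> ~P) -> Q) -> P) -> ~Q) -> ~Q) -> Q) -> Q) -> ~P) -> P) -> P): min(1, 1 − 1 + 0.9) = 0.9
((((((((((((((Q -> P) -> Q) -> P) -> ~P) -> Q) -> P) -> ~Q) -> ~Q) -> Q) -> Q) -> ~P) -> P) -> P) -> P): min(1, 1 − 0.9 + 0.9) = 1
(((((((((((((((Q -> P) -> Q) -> P) -> ~P) -> Q) -> P) -> ~Q) -> ~Q) -> Q) -> Q) -> ~P) -> P) -> P) -> P) -> Q): min(1, 1 − 1 + 0.4) = 0.4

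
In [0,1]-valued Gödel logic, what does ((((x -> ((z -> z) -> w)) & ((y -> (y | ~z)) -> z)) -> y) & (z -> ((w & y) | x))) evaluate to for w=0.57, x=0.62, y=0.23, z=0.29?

0.23

(z -> z): 0.29 ≤ 0.29, so result = 1
((z -> z) -> w): 1 > 0.57, so result = 0.57
(x -> ((z -> z) -> w)): 0.62 > 0.57, so result = 0.57
~z: Gödel ¬ of 0.29 = 0 (operand ≠ 0)
(y | ~z) = max(0.23, 0) = 0.23
(y -> (y | ~z)): 0.23 ≤ 0.23, so result = 1
((y -> (y | ~z)) -> z): 1 > 0.29, so result = 0.29
((x -> ((z -> z) -> w)) & ((y -> (y | ~z)) -> z)) = min(0.57, 0.29) = 0.29
(((x -> ((z -> z) -> w)) & ((y -> (y | ~z)) -> z)) -> y): 0.29 > 0.23, so result = 0.23
(w & y) = min(0.57, 0.23) = 0.23
((w & y) | x) = max(0.23, 0.62) = 0.62
(z -> ((w & y) | x)): 0.29 ≤ 0.62, so result = 1
((((x -> ((z -> z) -> w)) & ((y -> (y | ~z)) -> z)) -> y) & (z -> ((w & y) | x))) = min(0.23, 1) = 0.23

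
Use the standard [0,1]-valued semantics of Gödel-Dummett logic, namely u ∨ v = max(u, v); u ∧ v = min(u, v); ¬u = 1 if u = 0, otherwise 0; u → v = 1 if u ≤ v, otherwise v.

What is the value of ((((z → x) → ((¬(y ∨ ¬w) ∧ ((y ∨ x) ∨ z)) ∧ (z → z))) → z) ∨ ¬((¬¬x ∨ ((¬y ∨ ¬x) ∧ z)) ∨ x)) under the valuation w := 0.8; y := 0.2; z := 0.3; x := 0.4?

(z → x): 0.3 ≤ 0.4, so result = 1
¬w: Gödel ¬ of 0.8 = 0 (operand ≠ 0)
(y ∨ ¬w) = max(0.2, 0) = 0.2
¬(y ∨ ¬w): Gödel ¬ of 0.2 = 0 (operand ≠ 0)
(y ∨ x) = max(0.2, 0.4) = 0.4
((y ∨ x) ∨ z) = max(0.4, 0.3) = 0.4
(¬(y ∨ ¬w) ∧ ((y ∨ x) ∨ z)) = min(0, 0.4) = 0
(z → z): 0.3 ≤ 0.3, so result = 1
((¬(y ∨ ¬w) ∧ ((y ∨ x) ∨ z)) ∧ (z → z)) = min(0, 1) = 0
((z → x) → ((¬(y ∨ ¬w) ∧ ((y ∨ x) ∨ z)) ∧ (z → z))): 1 > 0, so result = 0
(((z → x) → ((¬(y ∨ ¬w) ∧ ((y ∨ x) ∨ z)) ∧ (z → z))) → z): 0 ≤ 0.3, so result = 1
¬x: Gödel ¬ of 0.4 = 0 (operand ≠ 0)
¬¬x: Gödel ¬ of 0 = 1 (operand is 0)
¬y: Gödel ¬ of 0.2 = 0 (operand ≠ 0)
¬x: Gödel ¬ of 0.4 = 0 (operand ≠ 0)
(¬y ∨ ¬x) = max(0, 0) = 0
((¬y ∨ ¬x) ∧ z) = min(0, 0.3) = 0
(¬¬x ∨ ((¬y ∨ ¬x) ∧ z)) = max(1, 0) = 1
((¬¬x ∨ ((¬y ∨ ¬x) ∧ z)) ∨ x) = max(1, 0.4) = 1
¬((¬¬x ∨ ((¬y ∨ ¬x) ∧ z)) ∨ x): Gödel ¬ of 1 = 0 (operand ≠ 0)
((((z → x) → ((¬(y ∨ ¬w) ∧ ((y ∨ x) ∨ z)) ∧ (z → z))) → z) ∨ ¬((¬¬x ∨ ((¬y ∨ ¬x) ∧ z)) ∨ x)) = max(1, 0) = 1

1.00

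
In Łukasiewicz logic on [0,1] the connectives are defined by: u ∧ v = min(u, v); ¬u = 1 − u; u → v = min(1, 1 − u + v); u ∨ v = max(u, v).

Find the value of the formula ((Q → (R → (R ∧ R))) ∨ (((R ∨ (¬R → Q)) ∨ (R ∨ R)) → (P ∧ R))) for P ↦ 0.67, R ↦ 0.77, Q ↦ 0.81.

(R ∧ R) = min(0.77, 0.77) = 0.77
(R → (R ∧ R)): min(1, 1 − 0.77 + 0.77) = 1
(Q → (R → (R ∧ R))): min(1, 1 − 0.81 + 1) = 1
¬R: Łukasiewicz ¬ gives 1 − 0.77 = 0.23
(¬R → Q): min(1, 1 − 0.23 + 0.81) = 1
(R ∨ (¬R → Q)) = max(0.77, 1) = 1
(R ∨ R) = max(0.77, 0.77) = 0.77
((R ∨ (¬R → Q)) ∨ (R ∨ R)) = max(1, 0.77) = 1
(P ∧ R) = min(0.67, 0.77) = 0.67
(((R ∨ (¬R → Q)) ∨ (R ∨ R)) → (P ∧ R)): min(1, 1 − 1 + 0.67) = 0.67
((Q → (R → (R ∧ R))) ∨ (((R ∨ (¬R → Q)) ∨ (R ∨ R)) → (P ∧ R))) = max(1, 0.67) = 1

1.00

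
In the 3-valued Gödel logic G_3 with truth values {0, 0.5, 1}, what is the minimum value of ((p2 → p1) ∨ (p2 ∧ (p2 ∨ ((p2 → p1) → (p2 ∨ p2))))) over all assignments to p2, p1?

The minimum is attained at p2 = 0.5, p1 = 0:
  (p2 → p1): 0.5 > 0, so result = 0
  (p2 → p1): 0.5 > 0, so result = 0
  (p2 ∨ p2) = max(0.5, 0.5) = 0.5
  ((p2 → p1) → (p2 ∨ p2)): 0 ≤ 0.5, so result = 1
  (p2 ∨ ((p2 → p1) → (p2 ∨ p2))) = max(0.5, 1) = 1
  (p2 ∧ (p2 ∨ ((p2 → p1) → (p2 ∨ p2)))) = min(0.5, 1) = 0.5
  ((p2 → p1) ∨ (p2 ∧ (p2 ∨ ((p2 → p1) → (p2 ∨ p2))))) = max(0, 0.5) = 0.5
Checking all 9 assignments confirms none give a value below 0.50.

0.50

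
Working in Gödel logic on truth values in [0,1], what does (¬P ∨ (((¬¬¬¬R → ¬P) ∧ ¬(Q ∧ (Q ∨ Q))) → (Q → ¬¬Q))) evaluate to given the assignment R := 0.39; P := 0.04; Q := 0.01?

1.00

¬P: Gödel ¬ of 0.04 = 0 (operand ≠ 0)
¬R: Gödel ¬ of 0.39 = 0 (operand ≠ 0)
¬¬R: Gödel ¬ of 0 = 1 (operand is 0)
¬¬¬R: Gödel ¬ of 1 = 0 (operand ≠ 0)
¬¬¬¬R: Gödel ¬ of 0 = 1 (operand is 0)
¬P: Gödel ¬ of 0.04 = 0 (operand ≠ 0)
(¬¬¬¬R → ¬P): 1 > 0, so result = 0
(Q ∨ Q) = max(0.01, 0.01) = 0.01
(Q ∧ (Q ∨ Q)) = min(0.01, 0.01) = 0.01
¬(Q ∧ (Q ∨ Q)): Gödel ¬ of 0.01 = 0 (operand ≠ 0)
((¬¬¬¬R → ¬P) ∧ ¬(Q ∧ (Q ∨ Q))) = min(0, 0) = 0
¬Q: Gödel ¬ of 0.01 = 0 (operand ≠ 0)
¬¬Q: Gödel ¬ of 0 = 1 (operand is 0)
(Q → ¬¬Q): 0.01 ≤ 1, so result = 1
(((¬¬¬¬R → ¬P) ∧ ¬(Q ∧ (Q ∨ Q))) → (Q → ¬¬Q)): 0 ≤ 1, so result = 1
(¬P ∨ (((¬¬¬¬R → ¬P) ∧ ¬(Q ∧ (Q ∨ Q))) → (Q → ¬¬Q))) = max(0, 1) = 1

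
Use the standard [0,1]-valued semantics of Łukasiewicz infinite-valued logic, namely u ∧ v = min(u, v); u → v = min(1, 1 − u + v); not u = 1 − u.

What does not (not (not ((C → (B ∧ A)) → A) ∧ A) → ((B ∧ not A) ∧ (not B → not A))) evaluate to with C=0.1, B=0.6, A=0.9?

(B ∧ A) = min(0.6, 0.9) = 0.6
(C → (B ∧ A)): min(1, 1 − 0.1 + 0.6) = 1
((C → (B ∧ A)) → A): min(1, 1 − 1 + 0.9) = 0.9
not ((C → (B ∧ A)) → A): Łukasiewicz ¬ gives 1 − 0.9 = 0.1
(not ((C → (B ∧ A)) → A) ∧ A) = min(0.1, 0.9) = 0.1
not (not ((C → (B ∧ A)) → A) ∧ A): Łukasiewicz ¬ gives 1 − 0.1 = 0.9
not A: Łukasiewicz ¬ gives 1 − 0.9 = 0.1
(B ∧ not A) = min(0.6, 0.1) = 0.1
not B: Łukasiewicz ¬ gives 1 − 0.6 = 0.4
not A: Łukasiewicz ¬ gives 1 − 0.9 = 0.1
(not B → not A): min(1, 1 − 0.4 + 0.1) = 0.7
((B ∧ not A) ∧ (not B → not A)) = min(0.1, 0.7) = 0.1
(not (not ((C → (B ∧ A)) → A) ∧ A) → ((B ∧ not A) ∧ (not B → not A))): min(1, 1 − 0.9 + 0.1) = 0.2
not (not (not ((C → (B ∧ A)) → A) ∧ A) → ((B ∧ not A) ∧ (not B → not A))): Łukasiewicz ¬ gives 1 − 0.2 = 0.8

0.80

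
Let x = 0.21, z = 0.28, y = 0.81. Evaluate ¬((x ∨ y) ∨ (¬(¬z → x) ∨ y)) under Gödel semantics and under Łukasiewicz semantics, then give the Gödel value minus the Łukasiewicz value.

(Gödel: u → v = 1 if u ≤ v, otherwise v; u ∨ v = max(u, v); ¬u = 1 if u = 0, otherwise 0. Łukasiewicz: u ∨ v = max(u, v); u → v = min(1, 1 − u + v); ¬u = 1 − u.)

-0.19

Gödel evaluation:
  (x ∨ y) = max(0.21, 0.81) = 0.81
  ¬z: Gödel ¬ of 0.28 = 0 (operand ≠ 0)
  (¬z → x): 0 ≤ 0.21, so result = 1
  ¬(¬z → x): Gödel ¬ of 1 = 0 (operand ≠ 0)
  (¬(¬z → x) ∨ y) = max(0, 0.81) = 0.81
  ((x ∨ y) ∨ (¬(¬z → x) ∨ y)) = max(0.81, 0.81) = 0.81
  ¬((x ∨ y) ∨ (¬(¬z → x) ∨ y)): Gödel ¬ of 0.81 = 0 (operand ≠ 0)
  Gödel value = 0
Łukasiewicz evaluation:
  (x ∨ y) = max(0.21, 0.81) = 0.81
  ¬z: Łukasiewicz ¬ gives 1 − 0.28 = 0.72
  (¬z → x): min(1, 1 − 0.72 + 0.21) = 0.49
  ¬(¬z → x): Łukasiewicz ¬ gives 1 − 0.49 = 0.51
  (¬(¬z → x) ∨ y) = max(0.51, 0.81) = 0.81
  ((x ∨ y) ∨ (¬(¬z → x) ∨ y)) = max(0.81, 0.81) = 0.81
  ¬((x ∨ y) ∨ (¬(¬z → x) ∨ y)): Łukasiewicz ¬ gives 1 − 0.81 = 0.19
  Łukasiewicz value = 0.19
Difference: 0 − 0.19 = -0.19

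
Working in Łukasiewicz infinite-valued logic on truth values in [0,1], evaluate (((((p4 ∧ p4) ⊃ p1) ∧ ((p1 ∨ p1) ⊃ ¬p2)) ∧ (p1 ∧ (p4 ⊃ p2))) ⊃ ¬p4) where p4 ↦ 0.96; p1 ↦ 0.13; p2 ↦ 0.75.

0.91

(p4 ∧ p4) = min(0.96, 0.96) = 0.96
((p4 ∧ p4) ⊃ p1): min(1, 1 − 0.96 + 0.13) = 0.17
(p1 ∨ p1) = max(0.13, 0.13) = 0.13
¬p2: Łukasiewicz ¬ gives 1 − 0.75 = 0.25
((p1 ∨ p1) ⊃ ¬p2): min(1, 1 − 0.13 + 0.25) = 1
(((p4 ∧ p4) ⊃ p1) ∧ ((p1 ∨ p1) ⊃ ¬p2)) = min(0.17, 1) = 0.17
(p4 ⊃ p2): min(1, 1 − 0.96 + 0.75) = 0.79
(p1 ∧ (p4 ⊃ p2)) = min(0.13, 0.79) = 0.13
((((p4 ∧ p4) ⊃ p1) ∧ ((p1 ∨ p1) ⊃ ¬p2)) ∧ (p1 ∧ (p4 ⊃ p2))) = min(0.17, 0.13) = 0.13
¬p4: Łukasiewicz ¬ gives 1 − 0.96 = 0.04
(((((p4 ∧ p4) ⊃ p1) ∧ ((p1 ∨ p1) ⊃ ¬p2)) ∧ (p1 ∧ (p4 ⊃ p2))) ⊃ ¬p4): min(1, 1 − 0.13 + 0.04) = 0.91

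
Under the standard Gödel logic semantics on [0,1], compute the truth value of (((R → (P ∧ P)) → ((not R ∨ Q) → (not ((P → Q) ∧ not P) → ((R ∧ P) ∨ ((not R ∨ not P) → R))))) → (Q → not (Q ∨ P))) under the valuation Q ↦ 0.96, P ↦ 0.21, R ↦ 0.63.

0.00

(P ∧ P) = min(0.21, 0.21) = 0.21
(R → (P ∧ P)): 0.63 > 0.21, so result = 0.21
not R: Gödel ¬ of 0.63 = 0 (operand ≠ 0)
(not R ∨ Q) = max(0, 0.96) = 0.96
(P → Q): 0.21 ≤ 0.96, so result = 1
not P: Gödel ¬ of 0.21 = 0 (operand ≠ 0)
((P → Q) ∧ not P) = min(1, 0) = 0
not ((P → Q) ∧ not P): Gödel ¬ of 0 = 1 (operand is 0)
(R ∧ P) = min(0.63, 0.21) = 0.21
not R: Gödel ¬ of 0.63 = 0 (operand ≠ 0)
not P: Gödel ¬ of 0.21 = 0 (operand ≠ 0)
(not R ∨ not P) = max(0, 0) = 0
((not R ∨ not P) → R): 0 ≤ 0.63, so result = 1
((R ∧ P) ∨ ((not R ∨ not P) → R)) = max(0.21, 1) = 1
(not ((P → Q) ∧ not P) → ((R ∧ P) ∨ ((not R ∨ not P) → R))): 1 ≤ 1, so result = 1
((not R ∨ Q) → (not ((P → Q) ∧ not P) → ((R ∧ P) ∨ ((not R ∨ not P) → R)))): 0.96 ≤ 1, so result = 1
((R → (P ∧ P)) → ((not R ∨ Q) → (not ((P → Q) ∧ not P) → ((R ∧ P) ∨ ((not R ∨ not P) → R))))): 0.21 ≤ 1, so result = 1
(Q ∨ P) = max(0.96, 0.21) = 0.96
not (Q ∨ P): Gödel ¬ of 0.96 = 0 (operand ≠ 0)
(Q → not (Q ∨ P)): 0.96 > 0, so result = 0
(((R → (P ∧ P)) → ((not R ∨ Q) → (not ((P → Q) ∧ not P) → ((R ∧ P) ∨ ((not R ∨ not P) → R))))) → (Q → not (Q ∨ P))): 1 > 0, so result = 0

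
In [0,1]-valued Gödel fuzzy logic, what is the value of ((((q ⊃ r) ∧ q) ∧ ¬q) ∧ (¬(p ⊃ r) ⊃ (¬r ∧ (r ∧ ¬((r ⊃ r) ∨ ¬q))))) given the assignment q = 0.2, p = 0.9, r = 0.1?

0.00

(q ⊃ r): 0.2 > 0.1, so result = 0.1
((q ⊃ r) ∧ q) = min(0.1, 0.2) = 0.1
¬q: Gödel ¬ of 0.2 = 0 (operand ≠ 0)
(((q ⊃ r) ∧ q) ∧ ¬q) = min(0.1, 0) = 0
(p ⊃ r): 0.9 > 0.1, so result = 0.1
¬(p ⊃ r): Gödel ¬ of 0.1 = 0 (operand ≠ 0)
¬r: Gödel ¬ of 0.1 = 0 (operand ≠ 0)
(r ⊃ r): 0.1 ≤ 0.1, so result = 1
¬q: Gödel ¬ of 0.2 = 0 (operand ≠ 0)
((r ⊃ r) ∨ ¬q) = max(1, 0) = 1
¬((r ⊃ r) ∨ ¬q): Gödel ¬ of 1 = 0 (operand ≠ 0)
(r ∧ ¬((r ⊃ r) ∨ ¬q)) = min(0.1, 0) = 0
(¬r ∧ (r ∧ ¬((r ⊃ r) ∨ ¬q))) = min(0, 0) = 0
(¬(p ⊃ r) ⊃ (¬r ∧ (r ∧ ¬((r ⊃ r) ∨ ¬q)))): 0 ≤ 0, so result = 1
((((q ⊃ r) ∧ q) ∧ ¬q) ∧ (¬(p ⊃ r) ⊃ (¬r ∧ (r ∧ ¬((r ⊃ r) ∨ ¬q))))) = min(0, 1) = 0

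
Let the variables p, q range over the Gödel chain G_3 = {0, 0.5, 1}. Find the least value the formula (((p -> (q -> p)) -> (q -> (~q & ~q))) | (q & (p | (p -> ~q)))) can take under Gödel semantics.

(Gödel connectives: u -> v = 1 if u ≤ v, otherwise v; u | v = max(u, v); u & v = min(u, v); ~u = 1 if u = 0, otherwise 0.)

The minimum is attained at p = 0, q = 0.5:
  (q -> p): 0.5 > 0, so result = 0
  (p -> (q -> p)): 0 ≤ 0, so result = 1
  ~q: Gödel ¬ of 0.5 = 0 (operand ≠ 0)
  ~q: Gödel ¬ of 0.5 = 0 (operand ≠ 0)
  (~q & ~q) = min(0, 0) = 0
  (q -> (~q & ~q)): 0.5 > 0, so result = 0
  ((p -> (q -> p)) -> (q -> (~q & ~q))): 1 > 0, so result = 0
  ~q: Gödel ¬ of 0.5 = 0 (operand ≠ 0)
  (p -> ~q): 0 ≤ 0, so result = 1
  (p | (p -> ~q)) = max(0, 1) = 1
  (q & (p | (p -> ~q))) = min(0.5, 1) = 0.5
  (((p -> (q -> p)) -> (q -> (~q & ~q))) | (q & (p | (p -> ~q)))) = max(0, 0.5) = 0.5
Checking all 9 assignments confirms none give a value below 0.50.

0.50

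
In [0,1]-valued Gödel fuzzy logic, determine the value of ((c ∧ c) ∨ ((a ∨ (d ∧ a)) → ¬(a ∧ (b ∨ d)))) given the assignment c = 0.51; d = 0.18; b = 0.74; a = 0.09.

(c ∧ c) = min(0.51, 0.51) = 0.51
(d ∧ a) = min(0.18, 0.09) = 0.09
(a ∨ (d ∧ a)) = max(0.09, 0.09) = 0.09
(b ∨ d) = max(0.74, 0.18) = 0.74
(a ∧ (b ∨ d)) = min(0.09, 0.74) = 0.09
¬(a ∧ (b ∨ d)): Gödel ¬ of 0.09 = 0 (operand ≠ 0)
((a ∨ (d ∧ a)) → ¬(a ∧ (b ∨ d))): 0.09 > 0, so result = 0
((c ∧ c) ∨ ((a ∨ (d ∧ a)) → ¬(a ∧ (b ∨ d)))) = max(0.51, 0) = 0.51

0.51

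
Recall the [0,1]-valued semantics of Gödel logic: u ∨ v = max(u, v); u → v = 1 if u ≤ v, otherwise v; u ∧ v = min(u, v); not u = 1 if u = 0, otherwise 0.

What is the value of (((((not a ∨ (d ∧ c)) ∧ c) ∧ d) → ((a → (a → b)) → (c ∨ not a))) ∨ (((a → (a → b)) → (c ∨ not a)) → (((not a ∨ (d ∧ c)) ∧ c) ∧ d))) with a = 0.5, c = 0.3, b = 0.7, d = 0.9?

1.00

not a: Gödel ¬ of 0.5 = 0 (operand ≠ 0)
(d ∧ c) = min(0.9, 0.3) = 0.3
(not a ∨ (d ∧ c)) = max(0, 0.3) = 0.3
((not a ∨ (d ∧ c)) ∧ c) = min(0.3, 0.3) = 0.3
(((not a ∨ (d ∧ c)) ∧ c) ∧ d) = min(0.3, 0.9) = 0.3
(a → b): 0.5 ≤ 0.7, so result = 1
(a → (a → b)): 0.5 ≤ 1, so result = 1
not a: Gödel ¬ of 0.5 = 0 (operand ≠ 0)
(c ∨ not a) = max(0.3, 0) = 0.3
((a → (a → b)) → (c ∨ not a)): 1 > 0.3, so result = 0.3
((((not a ∨ (d ∧ c)) ∧ c) ∧ d) → ((a → (a → b)) → (c ∨ not a))): 0.3 ≤ 0.3, so result = 1
(a → b): 0.5 ≤ 0.7, so result = 1
(a → (a → b)): 0.5 ≤ 1, so result = 1
not a: Gödel ¬ of 0.5 = 0 (operand ≠ 0)
(c ∨ not a) = max(0.3, 0) = 0.3
((a → (a → b)) → (c ∨ not a)): 1 > 0.3, so result = 0.3
not a: Gödel ¬ of 0.5 = 0 (operand ≠ 0)
(d ∧ c) = min(0.9, 0.3) = 0.3
(not a ∨ (d ∧ c)) = max(0, 0.3) = 0.3
((not a ∨ (d ∧ c)) ∧ c) = min(0.3, 0.3) = 0.3
(((not a ∨ (d ∧ c)) ∧ c) ∧ d) = min(0.3, 0.9) = 0.3
(((a → (a → b)) → (c ∨ not a)) → (((not a ∨ (d ∧ c)) ∧ c) ∧ d)): 0.3 ≤ 0.3, so result = 1
(((((not a ∨ (d ∧ c)) ∧ c) ∧ d) → ((a → (a → b)) → (c ∨ not a))) ∨ (((a → (a → b)) → (c ∨ not a)) → (((not a ∨ (d ∧ c)) ∧ c) ∧ d))) = max(1, 1) = 1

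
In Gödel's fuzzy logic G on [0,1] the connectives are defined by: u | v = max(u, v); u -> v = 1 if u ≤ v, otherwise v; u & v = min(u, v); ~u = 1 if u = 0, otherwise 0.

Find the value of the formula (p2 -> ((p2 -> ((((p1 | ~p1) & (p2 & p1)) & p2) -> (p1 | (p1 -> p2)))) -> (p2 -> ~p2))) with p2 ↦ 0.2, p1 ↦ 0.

~p1: Gödel ¬ of 0 = 1 (operand is 0)
(p1 | ~p1) = max(0, 1) = 1
(p2 & p1) = min(0.2, 0) = 0
((p1 | ~p1) & (p2 & p1)) = min(1, 0) = 0
(((p1 | ~p1) & (p2 & p1)) & p2) = min(0, 0.2) = 0
(p1 -> p2): 0 ≤ 0.2, so result = 1
(p1 | (p1 -> p2)) = max(0, 1) = 1
((((p1 | ~p1) & (p2 & p1)) & p2) -> (p1 | (p1 -> p2))): 0 ≤ 1, so result = 1
(p2 -> ((((p1 | ~p1) & (p2 & p1)) & p2) -> (p1 | (p1 -> p2)))): 0.2 ≤ 1, so result = 1
~p2: Gödel ¬ of 0.2 = 0 (operand ≠ 0)
(p2 -> ~p2): 0.2 > 0, so result = 0
((p2 -> ((((p1 | ~p1) & (p2 & p1)) & p2) -> (p1 | (p1 -> p2)))) -> (p2 -> ~p2)): 1 > 0, so result = 0
(p2 -> ((p2 -> ((((p1 | ~p1) & (p2 & p1)) & p2) -> (p1 | (p1 -> p2)))) -> (p2 -> ~p2))): 0.2 > 0, so result = 0

0.00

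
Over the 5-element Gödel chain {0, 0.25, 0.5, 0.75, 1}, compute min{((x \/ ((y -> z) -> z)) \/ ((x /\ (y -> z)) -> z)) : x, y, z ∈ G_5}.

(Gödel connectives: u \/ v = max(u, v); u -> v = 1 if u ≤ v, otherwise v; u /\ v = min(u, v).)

0.25

The minimum is attained at x = 0.25, y = 0, z = 0:
  (y -> z): 0 ≤ 0, so result = 1
  ((y -> z) -> z): 1 > 0, so result = 0
  (x \/ ((y -> z) -> z)) = max(0.25, 0) = 0.25
  (y -> z): 0 ≤ 0, so result = 1
  (x /\ (y -> z)) = min(0.25, 1) = 0.25
  ((x /\ (y -> z)) -> z): 0.25 > 0, so result = 0
  ((x \/ ((y -> z) -> z)) \/ ((x /\ (y -> z)) -> z)) = max(0.25, 0) = 0.25
Checking all 125 assignments confirms none give a value below 0.25.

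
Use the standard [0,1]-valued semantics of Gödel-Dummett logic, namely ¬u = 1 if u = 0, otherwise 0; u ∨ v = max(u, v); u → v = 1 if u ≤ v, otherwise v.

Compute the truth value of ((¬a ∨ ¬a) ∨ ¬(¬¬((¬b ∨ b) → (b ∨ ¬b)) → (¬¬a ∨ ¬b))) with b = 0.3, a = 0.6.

¬a: Gödel ¬ of 0.6 = 0 (operand ≠ 0)
¬a: Gödel ¬ of 0.6 = 0 (operand ≠ 0)
(¬a ∨ ¬a) = max(0, 0) = 0
¬b: Gödel ¬ of 0.3 = 0 (operand ≠ 0)
(¬b ∨ b) = max(0, 0.3) = 0.3
¬b: Gödel ¬ of 0.3 = 0 (operand ≠ 0)
(b ∨ ¬b) = max(0.3, 0) = 0.3
((¬b ∨ b) → (b ∨ ¬b)): 0.3 ≤ 0.3, so result = 1
¬((¬b ∨ b) → (b ∨ ¬b)): Gödel ¬ of 1 = 0 (operand ≠ 0)
¬¬((¬b ∨ b) → (b ∨ ¬b)): Gödel ¬ of 0 = 1 (operand is 0)
¬a: Gödel ¬ of 0.6 = 0 (operand ≠ 0)
¬¬a: Gödel ¬ of 0 = 1 (operand is 0)
¬b: Gödel ¬ of 0.3 = 0 (operand ≠ 0)
(¬¬a ∨ ¬b) = max(1, 0) = 1
(¬¬((¬b ∨ b) → (b ∨ ¬b)) → (¬¬a ∨ ¬b)): 1 ≤ 1, so result = 1
¬(¬¬((¬b ∨ b) → (b ∨ ¬b)) → (¬¬a ∨ ¬b)): Gödel ¬ of 1 = 0 (operand ≠ 0)
((¬a ∨ ¬a) ∨ ¬(¬¬((¬b ∨ b) → (b ∨ ¬b)) → (¬¬a ∨ ¬b))) = max(0, 0) = 0

0.00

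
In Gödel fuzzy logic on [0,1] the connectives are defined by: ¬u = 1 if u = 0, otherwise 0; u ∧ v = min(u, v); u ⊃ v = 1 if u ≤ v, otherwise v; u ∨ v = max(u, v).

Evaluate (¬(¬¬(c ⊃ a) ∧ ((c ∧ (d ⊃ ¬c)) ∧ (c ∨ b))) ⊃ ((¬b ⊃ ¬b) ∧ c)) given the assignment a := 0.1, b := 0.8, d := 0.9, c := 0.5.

0.50

(c ⊃ a): 0.5 > 0.1, so result = 0.1
¬(c ⊃ a): Gödel ¬ of 0.1 = 0 (operand ≠ 0)
¬¬(c ⊃ a): Gödel ¬ of 0 = 1 (operand is 0)
¬c: Gödel ¬ of 0.5 = 0 (operand ≠ 0)
(d ⊃ ¬c): 0.9 > 0, so result = 0
(c ∧ (d ⊃ ¬c)) = min(0.5, 0) = 0
(c ∨ b) = max(0.5, 0.8) = 0.8
((c ∧ (d ⊃ ¬c)) ∧ (c ∨ b)) = min(0, 0.8) = 0
(¬¬(c ⊃ a) ∧ ((c ∧ (d ⊃ ¬c)) ∧ (c ∨ b))) = min(1, 0) = 0
¬(¬¬(c ⊃ a) ∧ ((c ∧ (d ⊃ ¬c)) ∧ (c ∨ b))): Gödel ¬ of 0 = 1 (operand is 0)
¬b: Gödel ¬ of 0.8 = 0 (operand ≠ 0)
¬b: Gödel ¬ of 0.8 = 0 (operand ≠ 0)
(¬b ⊃ ¬b): 0 ≤ 0, so result = 1
((¬b ⊃ ¬b) ∧ c) = min(1, 0.5) = 0.5
(¬(¬¬(c ⊃ a) ∧ ((c ∧ (d ⊃ ¬c)) ∧ (c ∨ b))) ⊃ ((¬b ⊃ ¬b) ∧ c)): 1 > 0.5, so result = 0.5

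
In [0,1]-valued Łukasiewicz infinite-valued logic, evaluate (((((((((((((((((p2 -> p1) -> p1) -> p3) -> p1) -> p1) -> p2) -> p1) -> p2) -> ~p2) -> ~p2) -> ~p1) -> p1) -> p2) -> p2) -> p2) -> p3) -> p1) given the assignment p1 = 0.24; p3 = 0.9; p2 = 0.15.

0.24

(p2 -> p1): min(1, 1 − 0.15 + 0.24) = 1
((p2 -> p1) -> p1): min(1, 1 − 1 + 0.24) = 0.24
(((p2 -> p1) -> p1) -> p3): min(1, 1 − 0.24 + 0.9) = 1
((((p2 -> p1) -> p1) -> p3) -> p1): min(1, 1 − 1 + 0.24) = 0.24
(((((p2 -> p1) -> p1) -> p3) -> p1) -> p1): min(1, 1 − 0.24 + 0.24) = 1
((((((p2 -> p1) -> p1) -> p3) -> p1) -> p1) -> p2): min(1, 1 − 1 + 0.15) = 0.15
(((((((p2 -> p1) -> p1) -> p3) -> p1) -> p1) -> p2) -> p1): min(1, 1 − 0.15 + 0.24) = 1
((((((((p2 -> p1) -> p1) -> p3) -> p1) -> p1) -> p2) -> p1) -> p2): min(1, 1 − 1 + 0.15) = 0.15
~p2: Łukasiewicz ¬ gives 1 − 0.15 = 0.85
(((((((((p2 -> p1) -> p1) -> p3) -> p1) -> p1) -> p2) -> p1) -> p2) -> ~p2): min(1, 1 − 0.15 + 0.85) = 1
~p2: Łukasiewicz ¬ gives 1 − 0.15 = 0.85
((((((((((p2 -> p1) -> p1) -> p3) -> p1) -> p1) -> p2) -> p1) -> p2) -> ~p2) -> ~p2): min(1, 1 − 1 + 0.85) = 0.85
~p1: Łukasiewicz ¬ gives 1 − 0.24 = 0.76
(((((((((((p2 -> p1) -> p1) -> p3) -> p1) -> p1) -> p2) -> p1) -> p2) -> ~p2) -> ~p2) -> ~p1): min(1, 1 − 0.85 + 0.76) = 0.91
((((((((((((p2 -> p1) -> p1) -> p3) -> p1) -> p1) -> p2) -> p1) -> p2) -> ~p2) -> ~p2) -> ~p1) -> p1): min(1, 1 − 0.91 + 0.24) = 0.33
(((((((((((((p2 -> p1) -> p1) -> p3) -> p1) -> p1) -> p2) -> p1) -> p2) -> ~p2) -> ~p2) -> ~p1) -> p1) -> p2): min(1, 1 − 0.33 + 0.15) = 0.82
((((((((((((((p2 -> p1) -> p1) -> p3) -> p1) -> p1) -> p2) -> p1) -> p2) -> ~p2) -> ~p2) -> ~p1) -> p1) -> p2) -> p2): min(1, 1 − 0.82 + 0.15) = 0.33
(((((((((((((((p2 -> p1) -> p1) -> p3) -> p1) -> p1) -> p2) -> p1) -> p2) -> ~p2) -> ~p2) -> ~p1) -> p1) -> p2) -> p2) -> p2): min(1, 1 − 0.33 + 0.15) = 0.82
((((((((((((((((p2 -> p1) -> p1) -> p3) -> p1) -> p1) -> p2) -> p1) -> p2) -> ~p2) -> ~p2) -> ~p1) -> p1) -> p2) -> p2) -> p2) -> p3): min(1, 1 − 0.82 + 0.9) = 1
(((((((((((((((((p2 -> p1) -> p1) -> p3) -> p1) -> p1) -> p2) -> p1) -> p2) -> ~p2) -> ~p2) -> ~p1) -> p1) -> p2) -> p2) -> p2) -> p3) -> p1): min(1, 1 − 1 + 0.24) = 0.24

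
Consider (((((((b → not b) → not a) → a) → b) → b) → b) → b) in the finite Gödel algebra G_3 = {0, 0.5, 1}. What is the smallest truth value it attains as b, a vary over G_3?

The minimum is attained at b = 0, a = 0:
  not b: Gödel ¬ of 0 = 1 (operand is 0)
  (b → not b): 0 ≤ 1, so result = 1
  not a: Gödel ¬ of 0 = 1 (operand is 0)
  ((b → not b) → not a): 1 ≤ 1, so result = 1
  (((b → not b) → not a) → a): 1 > 0, so result = 0
  ((((b → not b) → not a) → a) → b): 0 ≤ 0, so result = 1
  (((((b → not b) → not a) → a) → b) → b): 1 > 0, so result = 0
  ((((((b → not b) → not a) → a) → b) → b) → b): 0 ≤ 0, so result = 1
  (((((((b → not b) → not a) → a) → b) → b) → b) → b): 1 > 0, so result = 0
Checking all 9 assignments confirms none give a value below 0.00.

0.00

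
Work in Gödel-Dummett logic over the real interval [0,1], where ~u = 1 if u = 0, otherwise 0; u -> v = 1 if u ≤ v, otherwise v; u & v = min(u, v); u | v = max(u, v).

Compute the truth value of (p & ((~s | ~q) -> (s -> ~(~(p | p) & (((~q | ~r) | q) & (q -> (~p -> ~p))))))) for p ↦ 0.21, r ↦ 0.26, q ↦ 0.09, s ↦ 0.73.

~s: Gödel ¬ of 0.73 = 0 (operand ≠ 0)
~q: Gödel ¬ of 0.09 = 0 (operand ≠ 0)
(~s | ~q) = max(0, 0) = 0
(p | p) = max(0.21, 0.21) = 0.21
~(p | p): Gödel ¬ of 0.21 = 0 (operand ≠ 0)
~q: Gödel ¬ of 0.09 = 0 (operand ≠ 0)
~r: Gödel ¬ of 0.26 = 0 (operand ≠ 0)
(~q | ~r) = max(0, 0) = 0
((~q | ~r) | q) = max(0, 0.09) = 0.09
~p: Gödel ¬ of 0.21 = 0 (operand ≠ 0)
~p: Gödel ¬ of 0.21 = 0 (operand ≠ 0)
(~p -> ~p): 0 ≤ 0, so result = 1
(q -> (~p -> ~p)): 0.09 ≤ 1, so result = 1
(((~q | ~r) | q) & (q -> (~p -> ~p))) = min(0.09, 1) = 0.09
(~(p | p) & (((~q | ~r) | q) & (q -> (~p -> ~p)))) = min(0, 0.09) = 0
~(~(p | p) & (((~q | ~r) | q) & (q -> (~p -> ~p)))): Gödel ¬ of 0 = 1 (operand is 0)
(s -> ~(~(p | p) & (((~q | ~r) | q) & (q -> (~p -> ~p))))): 0.73 ≤ 1, so result = 1
((~s | ~q) -> (s -> ~(~(p | p) & (((~q | ~r) | q) & (q -> (~p -> ~p)))))): 0 ≤ 1, so result = 1
(p & ((~s | ~q) -> (s -> ~(~(p | p) & (((~q | ~r) | q) & (q -> (~p -> ~p))))))) = min(0.21, 1) = 0.21

0.21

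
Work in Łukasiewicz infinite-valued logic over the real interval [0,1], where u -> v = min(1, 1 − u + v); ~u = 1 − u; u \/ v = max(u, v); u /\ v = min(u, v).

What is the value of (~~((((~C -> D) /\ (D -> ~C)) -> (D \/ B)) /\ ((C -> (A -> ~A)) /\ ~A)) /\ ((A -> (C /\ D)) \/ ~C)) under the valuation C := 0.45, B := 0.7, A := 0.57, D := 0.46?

0.43

~C: Łukasiewicz ¬ gives 1 − 0.45 = 0.55
(~C -> D): min(1, 1 − 0.55 + 0.46) = 0.91
~C: Łukasiewicz ¬ gives 1 − 0.45 = 0.55
(D -> ~C): min(1, 1 − 0.46 + 0.55) = 1
((~C -> D) /\ (D -> ~C)) = min(0.91, 1) = 0.91
(D \/ B) = max(0.46, 0.7) = 0.7
(((~C -> D) /\ (D -> ~C)) -> (D \/ B)): min(1, 1 − 0.91 + 0.7) = 0.79
~A: Łukasiewicz ¬ gives 1 − 0.57 = 0.43
(A -> ~A): min(1, 1 − 0.57 + 0.43) = 0.86
(C -> (A -> ~A)): min(1, 1 − 0.45 + 0.86) = 1
~A: Łukasiewicz ¬ gives 1 − 0.57 = 0.43
((C -> (A -> ~A)) /\ ~A) = min(1, 0.43) = 0.43
((((~C -> D) /\ (D -> ~C)) -> (D \/ B)) /\ ((C -> (A -> ~A)) /\ ~A)) = min(0.79, 0.43) = 0.43
~((((~C -> D) /\ (D -> ~C)) -> (D \/ B)) /\ ((C -> (A -> ~A)) /\ ~A)): Łukasiewicz ¬ gives 1 − 0.43 = 0.57
~~((((~C -> D) /\ (D -> ~C)) -> (D \/ B)) /\ ((C -> (A -> ~A)) /\ ~A)): Łukasiewicz ¬ gives 1 − 0.57 = 0.43
(C /\ D) = min(0.45, 0.46) = 0.45
(A -> (C /\ D)): min(1, 1 − 0.57 + 0.45) = 0.88
~C: Łukasiewicz ¬ gives 1 − 0.45 = 0.55
((A -> (C /\ D)) \/ ~C) = max(0.88, 0.55) = 0.88
(~~((((~C -> D) /\ (D -> ~C)) -> (D \/ B)) /\ ((C -> (A -> ~A)) /\ ~A)) /\ ((A -> (C /\ D)) \/ ~C)) = min(0.43, 0.88) = 0.43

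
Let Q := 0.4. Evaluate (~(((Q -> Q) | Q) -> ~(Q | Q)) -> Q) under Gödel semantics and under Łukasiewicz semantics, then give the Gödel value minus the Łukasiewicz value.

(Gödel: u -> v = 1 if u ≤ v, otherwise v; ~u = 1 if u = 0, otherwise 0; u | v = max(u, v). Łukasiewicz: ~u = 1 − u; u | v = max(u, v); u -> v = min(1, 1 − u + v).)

-0.60

Gödel evaluation:
  (Q -> Q): 0.4 ≤ 0.4, so result = 1
  ((Q -> Q) | Q) = max(1, 0.4) = 1
  (Q | Q) = max(0.4, 0.4) = 0.4
  ~(Q | Q): Gödel ¬ of 0.4 = 0 (operand ≠ 0)
  (((Q -> Q) | Q) -> ~(Q | Q)): 1 > 0, so result = 0
  ~(((Q -> Q) | Q) -> ~(Q | Q)): Gödel ¬ of 0 = 1 (operand is 0)
  (~(((Q -> Q) | Q) -> ~(Q | Q)) -> Q): 1 > 0.4, so result = 0.4
  Gödel value = 0.4
Łukasiewicz evaluation:
  (Q -> Q): min(1, 1 − 0.4 + 0.4) = 1
  ((Q -> Q) | Q) = max(1, 0.4) = 1
  (Q | Q) = max(0.4, 0.4) = 0.4
  ~(Q | Q): Łukasiewicz ¬ gives 1 − 0.4 = 0.6
  (((Q -> Q) | Q) -> ~(Q | Q)): min(1, 1 − 1 + 0.6) = 0.6
  ~(((Q -> Q) | Q) -> ~(Q | Q)): Łukasiewicz ¬ gives 1 − 0.6 = 0.4
  (~(((Q -> Q) | Q) -> ~(Q | Q)) -> Q): min(1, 1 − 0.4 + 0.4) = 1
  Łukasiewicz value = 1
Difference: 0.4 − 1 = -0.60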